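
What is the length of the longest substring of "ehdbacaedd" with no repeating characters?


Input: "ehdbacaedd"
Sliding window (track last position of each char):
  Position 0 ('e'): window [0,0] length 1 -- new best
  Position 1 ('h'): window [0,1] length 2 -- new best
  Position 2 ('d'): window [0,2] length 3 -- new best
  Position 3 ('b'): window [0,3] length 4 -- new best
  Position 4 ('a'): window [0,4] length 5 -- new best
  Position 5 ('c'): window [0,5] length 6 -- new best
  Position 6 ('a'): repeat (last at 4), move window start to 5
  Position 6 ('a'): window [5,6] length 2
  Position 7 ('e'): window [5,7] length 3
  Position 8 ('d'): window [5,8] length 4
  Position 9 ('d'): repeat (last at 8), move window start to 9
  Position 9 ('d'): window [9,9] length 1
Longest substring with no repeats: "ehdbac" with length 6

6


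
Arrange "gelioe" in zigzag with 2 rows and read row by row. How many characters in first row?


Zigzag "gelioe" into 2 rows:
Placing characters:
  'g' => row 0
  'e' => row 1
  'l' => row 0
  'i' => row 1
  'o' => row 0
  'e' => row 1
Rows:
  Row 0: "glo"
  Row 1: "eie"
First row length: 3

3


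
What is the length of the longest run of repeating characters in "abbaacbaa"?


Input: "abbaacbaa"
Scanning for longest run:
  Position 1 ('b'): new char, reset run to 1
  Position 2 ('b'): continues run of 'b', length=2
  Position 3 ('a'): new char, reset run to 1
  Position 4 ('a'): continues run of 'a', length=2
  Position 5 ('c'): new char, reset run to 1
  Position 6 ('b'): new char, reset run to 1
  Position 7 ('a'): new char, reset run to 1
  Position 8 ('a'): continues run of 'a', length=2
Longest run: 'b' with length 2

2


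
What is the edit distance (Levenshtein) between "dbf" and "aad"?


Computing edit distance: "dbf" -> "aad"
DP table:
           a    a    d
      0    1    2    3
  d   1    1    2    2
  b   2    2    2    3
  f   3    3    3    3
Edit distance = dp[3][3] = 3

3


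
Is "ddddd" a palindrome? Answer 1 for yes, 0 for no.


Input: ddddd
Reversed: ddddd
  Compare pos 0 ('d') with pos 4 ('d'): match
  Compare pos 1 ('d') with pos 3 ('d'): match
Result: palindrome

1


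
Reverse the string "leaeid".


Input: leaeid
Reading characters right to left:
  Position 5: 'd'
  Position 4: 'i'
  Position 3: 'e'
  Position 2: 'a'
  Position 1: 'e'
  Position 0: 'l'
Reversed: dieael

dieael


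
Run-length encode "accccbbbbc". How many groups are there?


Input: accccbbbbc
Scanning for consecutive runs:
  Group 1: 'a' x 1 (positions 0-0)
  Group 2: 'c' x 4 (positions 1-4)
  Group 3: 'b' x 4 (positions 5-8)
  Group 4: 'c' x 1 (positions 9-9)
Total groups: 4

4


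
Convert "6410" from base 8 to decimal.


Input: "6410" in base 8
Positional expansion:
  Digit '6' (value 6) x 8^3 = 3072
  Digit '4' (value 4) x 8^2 = 256
  Digit '1' (value 1) x 8^1 = 8
  Digit '0' (value 0) x 8^0 = 0
Sum = 3336

3336


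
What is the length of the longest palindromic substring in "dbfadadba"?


Input: "dbfadadba"
Checking substrings for palindromes:
  [3:6] "ada" (len 3) => palindrome
  [4:7] "dad" (len 3) => palindrome
Longest palindromic substring: "ada" with length 3

3


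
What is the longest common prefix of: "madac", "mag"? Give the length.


Words: madac, mag
  Position 0: all 'm' => match
  Position 1: all 'a' => match
  Position 2: ('d', 'g') => mismatch, stop
LCP = "ma" (length 2)

2


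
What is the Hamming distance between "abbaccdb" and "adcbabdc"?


Comparing "abbaccdb" and "adcbabdc" position by position:
  Position 0: 'a' vs 'a' => same
  Position 1: 'b' vs 'd' => differ
  Position 2: 'b' vs 'c' => differ
  Position 3: 'a' vs 'b' => differ
  Position 4: 'c' vs 'a' => differ
  Position 5: 'c' vs 'b' => differ
  Position 6: 'd' vs 'd' => same
  Position 7: 'b' vs 'c' => differ
Total differences (Hamming distance): 6

6


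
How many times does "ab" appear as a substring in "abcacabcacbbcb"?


Searching for "ab" in "abcacabcacbbcb"
Scanning each position:
  Position 0: "ab" => MATCH
  Position 1: "bc" => no
  Position 2: "ca" => no
  Position 3: "ac" => no
  Position 4: "ca" => no
  Position 5: "ab" => MATCH
  Position 6: "bc" => no
  Position 7: "ca" => no
  Position 8: "ac" => no
  Position 9: "cb" => no
  Position 10: "bb" => no
  Position 11: "bc" => no
  Position 12: "cb" => no
Total occurrences: 2

2


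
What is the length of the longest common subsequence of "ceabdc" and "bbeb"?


LCS of "ceabdc" and "bbeb"
DP table:
           b    b    e    b
      0    0    0    0    0
  c   0    0    0    0    0
  e   0    0    0    1    1
  a   0    0    0    1    1
  b   0    1    1    1    2
  d   0    1    1    1    2
  c   0    1    1    1    2
LCS length = dp[6][4] = 2

2


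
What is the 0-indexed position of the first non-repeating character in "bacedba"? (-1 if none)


Input: bacedba
Character frequencies:
  'a': 2
  'b': 2
  'c': 1
  'd': 1
  'e': 1
Scanning left to right for freq == 1:
  Position 0 ('b'): freq=2, skip
  Position 1 ('a'): freq=2, skip
  Position 2 ('c'): unique! => answer = 2

2


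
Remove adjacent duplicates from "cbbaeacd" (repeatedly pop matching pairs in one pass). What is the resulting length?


Input: cbbaeacd
Stack-based adjacent duplicate removal:
  Read 'c': push. Stack: c
  Read 'b': push. Stack: cb
  Read 'b': matches stack top 'b' => pop. Stack: c
  Read 'a': push. Stack: ca
  Read 'e': push. Stack: cae
  Read 'a': push. Stack: caea
  Read 'c': push. Stack: caeac
  Read 'd': push. Stack: caeacd
Final stack: "caeacd" (length 6)

6


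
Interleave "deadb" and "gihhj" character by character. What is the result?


Interleaving "deadb" and "gihhj":
  Position 0: 'd' from first, 'g' from second => "dg"
  Position 1: 'e' from first, 'i' from second => "ei"
  Position 2: 'a' from first, 'h' from second => "ah"
  Position 3: 'd' from first, 'h' from second => "dh"
  Position 4: 'b' from first, 'j' from second => "bj"
Result: dgeiahdhbj

dgeiahdhbj


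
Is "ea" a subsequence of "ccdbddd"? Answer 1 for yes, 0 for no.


Check if "ea" is a subsequence of "ccdbddd"
Greedy scan:
  Position 0 ('c'): no match needed
  Position 1 ('c'): no match needed
  Position 2 ('d'): no match needed
  Position 3 ('b'): no match needed
  Position 4 ('d'): no match needed
  Position 5 ('d'): no match needed
  Position 6 ('d'): no match needed
Only matched 0/2 characters => not a subsequence

0


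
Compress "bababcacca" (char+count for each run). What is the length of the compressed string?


Input: bababcacca
Runs:
  'b' x 1 => "b1"
  'a' x 1 => "a1"
  'b' x 1 => "b1"
  'a' x 1 => "a1"
  'b' x 1 => "b1"
  'c' x 1 => "c1"
  'a' x 1 => "a1"
  'c' x 2 => "c2"
  'a' x 1 => "a1"
Compressed: "b1a1b1a1b1c1a1c2a1"
Compressed length: 18

18


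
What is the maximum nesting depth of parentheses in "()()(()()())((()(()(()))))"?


Input: "()()(()()())((()(()(()))))"
Tracking depth:
  Position 0 '(': depth becomes 1
  Position 1 ')': depth becomes 0
  Position 2 '(': depth becomes 1
  Position 3 ')': depth becomes 0
  Position 4 '(': depth becomes 1
  Position 5 '(': depth becomes 2
  Position 6 ')': depth becomes 1
  Position 7 '(': depth becomes 2
  Position 8 ')': depth becomes 1
  Position 9 '(': depth becomes 2
  Position 10 ')': depth becomes 1
  Position 11 ')': depth becomes 0
  Position 12 '(': depth becomes 1
  Position 13 '(': depth becomes 2
  Position 14 '(': depth becomes 3
  Position 15 ')': depth becomes 2
  Position 16 '(': depth becomes 3
  Position 17 '(': depth becomes 4
  Position 18 ')': depth becomes 3
  Position 19 '(': depth becomes 4
  Position 20 '(': depth becomes 5
  Position 21 ')': depth becomes 4
  Position 22 ')': depth becomes 3
  Position 23 ')': depth becomes 2
  Position 24 ')': depth becomes 1
  Position 25 ')': depth becomes 0
Maximum depth reached: 5

5


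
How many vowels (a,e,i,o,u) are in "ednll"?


Input: ednll
Checking each character:
  'e' at position 0: vowel (running total: 1)
  'd' at position 1: consonant
  'n' at position 2: consonant
  'l' at position 3: consonant
  'l' at position 4: consonant
Total vowels: 1

1


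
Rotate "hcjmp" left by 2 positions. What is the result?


Input: "hcjmp", rotate left by 2
First 2 characters: "hc"
Remaining characters: "jmp"
Concatenate remaining + first: "jmp" + "hc" = "jmphc"

jmphc


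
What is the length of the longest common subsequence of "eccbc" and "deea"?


LCS of "eccbc" and "deea"
DP table:
           d    e    e    a
      0    0    0    0    0
  e   0    0    1    1    1
  c   0    0    1    1    1
  c   0    0    1    1    1
  b   0    0    1    1    1
  c   0    0    1    1    1
LCS length = dp[5][4] = 1

1


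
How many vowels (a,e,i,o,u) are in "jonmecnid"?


Input: jonmecnid
Checking each character:
  'j' at position 0: consonant
  'o' at position 1: vowel (running total: 1)
  'n' at position 2: consonant
  'm' at position 3: consonant
  'e' at position 4: vowel (running total: 2)
  'c' at position 5: consonant
  'n' at position 6: consonant
  'i' at position 7: vowel (running total: 3)
  'd' at position 8: consonant
Total vowels: 3

3


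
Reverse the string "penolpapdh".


Input: penolpapdh
Reading characters right to left:
  Position 9: 'h'
  Position 8: 'd'
  Position 7: 'p'
  Position 6: 'a'
  Position 5: 'p'
  Position 4: 'l'
  Position 3: 'o'
  Position 2: 'n'
  Position 1: 'e'
  Position 0: 'p'
Reversed: hdpaplonep

hdpaplonep


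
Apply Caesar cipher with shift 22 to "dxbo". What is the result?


Caesar cipher: shift "dxbo" by 22
  'd' (pos 3) + 22 = pos 25 = 'z'
  'x' (pos 23) + 22 = pos 19 = 't'
  'b' (pos 1) + 22 = pos 23 = 'x'
  'o' (pos 14) + 22 = pos 10 = 'k'
Result: ztxk

ztxk


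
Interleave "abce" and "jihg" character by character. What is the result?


Interleaving "abce" and "jihg":
  Position 0: 'a' from first, 'j' from second => "aj"
  Position 1: 'b' from first, 'i' from second => "bi"
  Position 2: 'c' from first, 'h' from second => "ch"
  Position 3: 'e' from first, 'g' from second => "eg"
Result: ajbicheg

ajbicheg


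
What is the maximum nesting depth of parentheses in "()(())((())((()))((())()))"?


Input: "()(())((())((()))((())()))"
Tracking depth:
  Position 0 '(': depth becomes 1
  Position 1 ')': depth becomes 0
  Position 2 '(': depth becomes 1
  Position 3 '(': depth becomes 2
  Position 4 ')': depth becomes 1
  Position 5 ')': depth becomes 0
  Position 6 '(': depth becomes 1
  Position 7 '(': depth becomes 2
  Position 8 '(': depth becomes 3
  Position 9 ')': depth becomes 2
  Position 10 ')': depth becomes 1
  Position 11 '(': depth becomes 2
  Position 12 '(': depth becomes 3
  Position 13 '(': depth becomes 4
  Position 14 ')': depth becomes 3
  Position 15 ')': depth becomes 2
  Position 16 ')': depth becomes 1
  Position 17 '(': depth becomes 2
  Position 18 '(': depth becomes 3
  Position 19 '(': depth becomes 4
  Position 20 ')': depth becomes 3
  Position 21 ')': depth becomes 2
  Position 22 '(': depth becomes 3
  Position 23 ')': depth becomes 2
  Position 24 ')': depth becomes 1
  Position 25 ')': depth becomes 0
Maximum depth reached: 4

4


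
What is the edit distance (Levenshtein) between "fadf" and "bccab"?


Computing edit distance: "fadf" -> "bccab"
DP table:
           b    c    c    a    b
      0    1    2    3    4    5
  f   1    1    2    3    4    5
  a   2    2    2    3    3    4
  d   3    3    3    3    4    4
  f   4    4    4    4    4    5
Edit distance = dp[4][5] = 5

5


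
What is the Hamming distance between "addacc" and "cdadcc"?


Comparing "addacc" and "cdadcc" position by position:
  Position 0: 'a' vs 'c' => differ
  Position 1: 'd' vs 'd' => same
  Position 2: 'd' vs 'a' => differ
  Position 3: 'a' vs 'd' => differ
  Position 4: 'c' vs 'c' => same
  Position 5: 'c' vs 'c' => same
Total differences (Hamming distance): 3

3


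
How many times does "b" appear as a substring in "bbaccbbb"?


Searching for "b" in "bbaccbbb"
Scanning each position:
  Position 0: "b" => MATCH
  Position 1: "b" => MATCH
  Position 2: "a" => no
  Position 3: "c" => no
  Position 4: "c" => no
  Position 5: "b" => MATCH
  Position 6: "b" => MATCH
  Position 7: "b" => MATCH
Total occurrences: 5

5


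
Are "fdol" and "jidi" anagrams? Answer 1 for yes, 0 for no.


Strings: "fdol", "jidi"
Sorted first:  dflo
Sorted second: diij
Differ at position 1: 'f' vs 'i' => not anagrams

0


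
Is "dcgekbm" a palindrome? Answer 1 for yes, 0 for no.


Input: dcgekbm
Reversed: mbkegcd
  Compare pos 0 ('d') with pos 6 ('m'): MISMATCH
  Compare pos 1 ('c') with pos 5 ('b'): MISMATCH
  Compare pos 2 ('g') with pos 4 ('k'): MISMATCH
Result: not a palindrome

0


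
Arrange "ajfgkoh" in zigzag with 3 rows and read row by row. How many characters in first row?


Zigzag "ajfgkoh" into 3 rows:
Placing characters:
  'a' => row 0
  'j' => row 1
  'f' => row 2
  'g' => row 1
  'k' => row 0
  'o' => row 1
  'h' => row 2
Rows:
  Row 0: "ak"
  Row 1: "jgo"
  Row 2: "fh"
First row length: 2

2


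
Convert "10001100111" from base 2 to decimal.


Input: "10001100111" in base 2
Positional expansion:
  Digit '1' (value 1) x 2^10 = 1024
  Digit '0' (value 0) x 2^9 = 0
  Digit '0' (value 0) x 2^8 = 0
  Digit '0' (value 0) x 2^7 = 0
  Digit '1' (value 1) x 2^6 = 64
  Digit '1' (value 1) x 2^5 = 32
  Digit '0' (value 0) x 2^4 = 0
  Digit '0' (value 0) x 2^3 = 0
  Digit '1' (value 1) x 2^2 = 4
  Digit '1' (value 1) x 2^1 = 2
  Digit '1' (value 1) x 2^0 = 1
Sum = 1127

1127


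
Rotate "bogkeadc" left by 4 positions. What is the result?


Input: "bogkeadc", rotate left by 4
First 4 characters: "bogk"
Remaining characters: "eadc"
Concatenate remaining + first: "eadc" + "bogk" = "eadcbogk"

eadcbogk


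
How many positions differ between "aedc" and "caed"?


Comparing "aedc" and "caed" position by position:
  Position 0: 'a' vs 'c' => DIFFER
  Position 1: 'e' vs 'a' => DIFFER
  Position 2: 'd' vs 'e' => DIFFER
  Position 3: 'c' vs 'd' => DIFFER
Positions that differ: 4

4


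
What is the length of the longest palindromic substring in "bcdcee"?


Input: "bcdcee"
Checking substrings for palindromes:
  [1:4] "cdc" (len 3) => palindrome
  [4:6] "ee" (len 2) => palindrome
Longest palindromic substring: "cdc" with length 3

3


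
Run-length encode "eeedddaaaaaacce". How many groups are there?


Input: eeedddaaaaaacce
Scanning for consecutive runs:
  Group 1: 'e' x 3 (positions 0-2)
  Group 2: 'd' x 3 (positions 3-5)
  Group 3: 'a' x 6 (positions 6-11)
  Group 4: 'c' x 2 (positions 12-13)
  Group 5: 'e' x 1 (positions 14-14)
Total groups: 5

5


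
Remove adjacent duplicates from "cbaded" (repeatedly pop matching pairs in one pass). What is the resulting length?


Input: cbaded
Stack-based adjacent duplicate removal:
  Read 'c': push. Stack: c
  Read 'b': push. Stack: cb
  Read 'a': push. Stack: cba
  Read 'd': push. Stack: cbad
  Read 'e': push. Stack: cbade
  Read 'd': push. Stack: cbaded
Final stack: "cbaded" (length 6)

6


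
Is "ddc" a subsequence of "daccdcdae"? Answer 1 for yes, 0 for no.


Check if "ddc" is a subsequence of "daccdcdae"
Greedy scan:
  Position 0 ('d'): matches sub[0] = 'd'
  Position 1 ('a'): no match needed
  Position 2 ('c'): no match needed
  Position 3 ('c'): no match needed
  Position 4 ('d'): matches sub[1] = 'd'
  Position 5 ('c'): matches sub[2] = 'c'
  Position 6 ('d'): no match needed
  Position 7 ('a'): no match needed
  Position 8 ('e'): no match needed
All 3 characters matched => is a subsequence

1


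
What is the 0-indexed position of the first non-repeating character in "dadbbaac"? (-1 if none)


Input: dadbbaac
Character frequencies:
  'a': 3
  'b': 2
  'c': 1
  'd': 2
Scanning left to right for freq == 1:
  Position 0 ('d'): freq=2, skip
  Position 1 ('a'): freq=3, skip
  Position 2 ('d'): freq=2, skip
  Position 3 ('b'): freq=2, skip
  Position 4 ('b'): freq=2, skip
  Position 5 ('a'): freq=3, skip
  Position 6 ('a'): freq=3, skip
  Position 7 ('c'): unique! => answer = 7

7


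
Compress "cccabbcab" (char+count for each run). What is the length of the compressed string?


Input: cccabbcab
Runs:
  'c' x 3 => "c3"
  'a' x 1 => "a1"
  'b' x 2 => "b2"
  'c' x 1 => "c1"
  'a' x 1 => "a1"
  'b' x 1 => "b1"
Compressed: "c3a1b2c1a1b1"
Compressed length: 12

12


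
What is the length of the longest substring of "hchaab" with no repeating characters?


Input: "hchaab"
Sliding window (track last position of each char):
  Position 0 ('h'): window [0,0] length 1 -- new best
  Position 1 ('c'): window [0,1] length 2 -- new best
  Position 2 ('h'): repeat (last at 0), move window start to 1
  Position 2 ('h'): window [1,2] length 2
  Position 3 ('a'): window [1,3] length 3 -- new best
  Position 4 ('a'): repeat (last at 3), move window start to 4
  Position 4 ('a'): window [4,4] length 1
  Position 5 ('b'): window [4,5] length 2
Longest substring with no repeats: "cha" with length 3

3


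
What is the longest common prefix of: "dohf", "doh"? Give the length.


Words: dohf, doh
  Position 0: all 'd' => match
  Position 1: all 'o' => match
  Position 2: all 'h' => match
LCP = "doh" (length 3)

3


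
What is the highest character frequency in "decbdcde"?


Input: decbdcde
Character counts:
  'b': 1
  'c': 2
  'd': 3
  'e': 2
Maximum frequency: 3

3


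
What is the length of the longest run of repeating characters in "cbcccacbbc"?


Input: "cbcccacbbc"
Scanning for longest run:
  Position 1 ('b'): new char, reset run to 1
  Position 2 ('c'): new char, reset run to 1
  Position 3 ('c'): continues run of 'c', length=2
  Position 4 ('c'): continues run of 'c', length=3
  Position 5 ('a'): new char, reset run to 1
  Position 6 ('c'): new char, reset run to 1
  Position 7 ('b'): new char, reset run to 1
  Position 8 ('b'): continues run of 'b', length=2
  Position 9 ('c'): new char, reset run to 1
Longest run: 'c' with length 3

3


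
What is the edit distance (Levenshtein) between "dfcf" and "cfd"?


Computing edit distance: "dfcf" -> "cfd"
DP table:
           c    f    d
      0    1    2    3
  d   1    1    2    2
  f   2    2    1    2
  c   3    2    2    2
  f   4    3    2    3
Edit distance = dp[4][3] = 3

3


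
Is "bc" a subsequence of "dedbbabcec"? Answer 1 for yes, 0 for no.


Check if "bc" is a subsequence of "dedbbabcec"
Greedy scan:
  Position 0 ('d'): no match needed
  Position 1 ('e'): no match needed
  Position 2 ('d'): no match needed
  Position 3 ('b'): matches sub[0] = 'b'
  Position 4 ('b'): no match needed
  Position 5 ('a'): no match needed
  Position 6 ('b'): no match needed
  Position 7 ('c'): matches sub[1] = 'c'
  Position 8 ('e'): no match needed
  Position 9 ('c'): no match needed
All 2 characters matched => is a subsequence

1


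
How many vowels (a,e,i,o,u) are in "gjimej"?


Input: gjimej
Checking each character:
  'g' at position 0: consonant
  'j' at position 1: consonant
  'i' at position 2: vowel (running total: 1)
  'm' at position 3: consonant
  'e' at position 4: vowel (running total: 2)
  'j' at position 5: consonant
Total vowels: 2

2


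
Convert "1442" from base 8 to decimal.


Input: "1442" in base 8
Positional expansion:
  Digit '1' (value 1) x 8^3 = 512
  Digit '4' (value 4) x 8^2 = 256
  Digit '4' (value 4) x 8^1 = 32
  Digit '2' (value 2) x 8^0 = 2
Sum = 802

802


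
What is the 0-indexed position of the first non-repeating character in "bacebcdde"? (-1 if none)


Input: bacebcdde
Character frequencies:
  'a': 1
  'b': 2
  'c': 2
  'd': 2
  'e': 2
Scanning left to right for freq == 1:
  Position 0 ('b'): freq=2, skip
  Position 1 ('a'): unique! => answer = 1

1


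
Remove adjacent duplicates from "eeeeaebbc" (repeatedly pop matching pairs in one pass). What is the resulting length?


Input: eeeeaebbc
Stack-based adjacent duplicate removal:
  Read 'e': push. Stack: e
  Read 'e': matches stack top 'e' => pop. Stack: (empty)
  Read 'e': push. Stack: e
  Read 'e': matches stack top 'e' => pop. Stack: (empty)
  Read 'a': push. Stack: a
  Read 'e': push. Stack: ae
  Read 'b': push. Stack: aeb
  Read 'b': matches stack top 'b' => pop. Stack: ae
  Read 'c': push. Stack: aec
Final stack: "aec" (length 3)

3


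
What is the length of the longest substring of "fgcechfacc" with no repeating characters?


Input: "fgcechfacc"
Sliding window (track last position of each char):
  Position 0 ('f'): window [0,0] length 1 -- new best
  Position 1 ('g'): window [0,1] length 2 -- new best
  Position 2 ('c'): window [0,2] length 3 -- new best
  Position 3 ('e'): window [0,3] length 4 -- new best
  Position 4 ('c'): repeat (last at 2), move window start to 3
  Position 4 ('c'): window [3,4] length 2
  Position 5 ('h'): window [3,5] length 3
  Position 6 ('f'): window [3,6] length 4
  Position 7 ('a'): window [3,7] length 5 -- new best
  Position 8 ('c'): repeat (last at 4), move window start to 5
  Position 8 ('c'): window [5,8] length 4
  Position 9 ('c'): repeat (last at 8), move window start to 9
  Position 9 ('c'): window [9,9] length 1
Longest substring with no repeats: "echfa" with length 5

5


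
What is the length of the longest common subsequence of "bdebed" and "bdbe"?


LCS of "bdebed" and "bdbe"
DP table:
           b    d    b    e
      0    0    0    0    0
  b   0    1    1    1    1
  d   0    1    2    2    2
  e   0    1    2    2    3
  b   0    1    2    3    3
  e   0    1    2    3    4
  d   0    1    2    3    4
LCS length = dp[6][4] = 4

4


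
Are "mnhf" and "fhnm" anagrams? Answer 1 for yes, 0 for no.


Strings: "mnhf", "fhnm"
Sorted first:  fhmn
Sorted second: fhmn
Sorted forms match => anagrams

1


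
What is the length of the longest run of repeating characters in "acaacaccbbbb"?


Input: "acaacaccbbbb"
Scanning for longest run:
  Position 1 ('c'): new char, reset run to 1
  Position 2 ('a'): new char, reset run to 1
  Position 3 ('a'): continues run of 'a', length=2
  Position 4 ('c'): new char, reset run to 1
  Position 5 ('a'): new char, reset run to 1
  Position 6 ('c'): new char, reset run to 1
  Position 7 ('c'): continues run of 'c', length=2
  Position 8 ('b'): new char, reset run to 1
  Position 9 ('b'): continues run of 'b', length=2
  Position 10 ('b'): continues run of 'b', length=3
  Position 11 ('b'): continues run of 'b', length=4
Longest run: 'b' with length 4

4


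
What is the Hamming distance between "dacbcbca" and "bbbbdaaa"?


Comparing "dacbcbca" and "bbbbdaaa" position by position:
  Position 0: 'd' vs 'b' => differ
  Position 1: 'a' vs 'b' => differ
  Position 2: 'c' vs 'b' => differ
  Position 3: 'b' vs 'b' => same
  Position 4: 'c' vs 'd' => differ
  Position 5: 'b' vs 'a' => differ
  Position 6: 'c' vs 'a' => differ
  Position 7: 'a' vs 'a' => same
Total differences (Hamming distance): 6

6


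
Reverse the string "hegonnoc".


Input: hegonnoc
Reading characters right to left:
  Position 7: 'c'
  Position 6: 'o'
  Position 5: 'n'
  Position 4: 'n'
  Position 3: 'o'
  Position 2: 'g'
  Position 1: 'e'
  Position 0: 'h'
Reversed: connogeh

connogeh


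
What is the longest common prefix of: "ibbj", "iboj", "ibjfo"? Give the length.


Words: ibbj, iboj, ibjfo
  Position 0: all 'i' => match
  Position 1: all 'b' => match
  Position 2: ('b', 'o', 'j') => mismatch, stop
LCP = "ib" (length 2)

2


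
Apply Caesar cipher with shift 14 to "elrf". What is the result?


Caesar cipher: shift "elrf" by 14
  'e' (pos 4) + 14 = pos 18 = 's'
  'l' (pos 11) + 14 = pos 25 = 'z'
  'r' (pos 17) + 14 = pos 5 = 'f'
  'f' (pos 5) + 14 = pos 19 = 't'
Result: szft

szft


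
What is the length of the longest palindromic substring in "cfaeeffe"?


Input: "cfaeeffe"
Checking substrings for palindromes:
  [4:8] "effe" (len 4) => palindrome
  [3:5] "ee" (len 2) => palindrome
  [5:7] "ff" (len 2) => palindrome
Longest palindromic substring: "effe" with length 4

4


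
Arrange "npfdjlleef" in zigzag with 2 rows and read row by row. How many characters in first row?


Zigzag "npfdjlleef" into 2 rows:
Placing characters:
  'n' => row 0
  'p' => row 1
  'f' => row 0
  'd' => row 1
  'j' => row 0
  'l' => row 1
  'l' => row 0
  'e' => row 1
  'e' => row 0
  'f' => row 1
Rows:
  Row 0: "nfjle"
  Row 1: "pdlef"
First row length: 5

5


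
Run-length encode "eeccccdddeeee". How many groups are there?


Input: eeccccdddeeee
Scanning for consecutive runs:
  Group 1: 'e' x 2 (positions 0-1)
  Group 2: 'c' x 4 (positions 2-5)
  Group 3: 'd' x 3 (positions 6-8)
  Group 4: 'e' x 4 (positions 9-12)
Total groups: 4

4


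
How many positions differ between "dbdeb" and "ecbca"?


Comparing "dbdeb" and "ecbca" position by position:
  Position 0: 'd' vs 'e' => DIFFER
  Position 1: 'b' vs 'c' => DIFFER
  Position 2: 'd' vs 'b' => DIFFER
  Position 3: 'e' vs 'c' => DIFFER
  Position 4: 'b' vs 'a' => DIFFER
Positions that differ: 5

5


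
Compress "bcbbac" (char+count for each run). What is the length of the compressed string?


Input: bcbbac
Runs:
  'b' x 1 => "b1"
  'c' x 1 => "c1"
  'b' x 2 => "b2"
  'a' x 1 => "a1"
  'c' x 1 => "c1"
Compressed: "b1c1b2a1c1"
Compressed length: 10

10


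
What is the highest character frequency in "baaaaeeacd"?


Input: baaaaeeacd
Character counts:
  'a': 5
  'b': 1
  'c': 1
  'd': 1
  'e': 2
Maximum frequency: 5

5


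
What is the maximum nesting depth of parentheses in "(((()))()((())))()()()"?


Input: "(((()))()((())))()()()"
Tracking depth:
  Position 0 '(': depth becomes 1
  Position 1 '(': depth becomes 2
  Position 2 '(': depth becomes 3
  Position 3 '(': depth becomes 4
  Position 4 ')': depth becomes 3
  Position 5 ')': depth becomes 2
  Position 6 ')': depth becomes 1
  Position 7 '(': depth becomes 2
  Position 8 ')': depth becomes 1
  Position 9 '(': depth becomes 2
  Position 10 '(': depth becomes 3
  Position 11 '(': depth becomes 4
  Position 12 ')': depth becomes 3
  Position 13 ')': depth becomes 2
  Position 14 ')': depth becomes 1
  Position 15 ')': depth becomes 0
  Position 16 '(': depth becomes 1
  Position 17 ')': depth becomes 0
  Position 18 '(': depth becomes 1
  Position 19 ')': depth becomes 0
  Position 20 '(': depth becomes 1
  Position 21 ')': depth becomes 0
Maximum depth reached: 4

4


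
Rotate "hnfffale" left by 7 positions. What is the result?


Input: "hnfffale", rotate left by 7
First 7 characters: "hnfffal"
Remaining characters: "e"
Concatenate remaining + first: "e" + "hnfffal" = "ehnfffal"

ehnfffal


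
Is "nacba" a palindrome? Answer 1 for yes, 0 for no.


Input: nacba
Reversed: abcan
  Compare pos 0 ('n') with pos 4 ('a'): MISMATCH
  Compare pos 1 ('a') with pos 3 ('b'): MISMATCH
Result: not a palindrome

0


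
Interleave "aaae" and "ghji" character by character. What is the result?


Interleaving "aaae" and "ghji":
  Position 0: 'a' from first, 'g' from second => "ag"
  Position 1: 'a' from first, 'h' from second => "ah"
  Position 2: 'a' from first, 'j' from second => "aj"
  Position 3: 'e' from first, 'i' from second => "ei"
Result: agahajei

agahajei


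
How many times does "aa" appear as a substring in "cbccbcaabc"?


Searching for "aa" in "cbccbcaabc"
Scanning each position:
  Position 0: "cb" => no
  Position 1: "bc" => no
  Position 2: "cc" => no
  Position 3: "cb" => no
  Position 4: "bc" => no
  Position 5: "ca" => no
  Position 6: "aa" => MATCH
  Position 7: "ab" => no
  Position 8: "bc" => no
Total occurrences: 1

1


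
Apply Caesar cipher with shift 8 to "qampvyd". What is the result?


Caesar cipher: shift "qampvyd" by 8
  'q' (pos 16) + 8 = pos 24 = 'y'
  'a' (pos 0) + 8 = pos 8 = 'i'
  'm' (pos 12) + 8 = pos 20 = 'u'
  'p' (pos 15) + 8 = pos 23 = 'x'
  'v' (pos 21) + 8 = pos 3 = 'd'
  'y' (pos 24) + 8 = pos 6 = 'g'
  'd' (pos 3) + 8 = pos 11 = 'l'
Result: yiuxdgl

yiuxdgl


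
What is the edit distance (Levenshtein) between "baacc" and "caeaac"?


Computing edit distance: "baacc" -> "caeaac"
DP table:
           c    a    e    a    a    c
      0    1    2    3    4    5    6
  b   1    1    2    3    4    5    6
  a   2    2    1    2    3    4    5
  a   3    3    2    2    2    3    4
  c   4    3    3    3    3    3    3
  c   5    4    4    4    4    4    3
Edit distance = dp[5][6] = 3

3


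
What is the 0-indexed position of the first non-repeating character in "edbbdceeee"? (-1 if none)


Input: edbbdceeee
Character frequencies:
  'b': 2
  'c': 1
  'd': 2
  'e': 5
Scanning left to right for freq == 1:
  Position 0 ('e'): freq=5, skip
  Position 1 ('d'): freq=2, skip
  Position 2 ('b'): freq=2, skip
  Position 3 ('b'): freq=2, skip
  Position 4 ('d'): freq=2, skip
  Position 5 ('c'): unique! => answer = 5

5


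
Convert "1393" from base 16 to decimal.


Input: "1393" in base 16
Positional expansion:
  Digit '1' (value 1) x 16^3 = 4096
  Digit '3' (value 3) x 16^2 = 768
  Digit '9' (value 9) x 16^1 = 144
  Digit '3' (value 3) x 16^0 = 3
Sum = 5011

5011


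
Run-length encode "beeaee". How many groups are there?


Input: beeaee
Scanning for consecutive runs:
  Group 1: 'b' x 1 (positions 0-0)
  Group 2: 'e' x 2 (positions 1-2)
  Group 3: 'a' x 1 (positions 3-3)
  Group 4: 'e' x 2 (positions 4-5)
Total groups: 4

4


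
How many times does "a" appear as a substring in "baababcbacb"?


Searching for "a" in "baababcbacb"
Scanning each position:
  Position 0: "b" => no
  Position 1: "a" => MATCH
  Position 2: "a" => MATCH
  Position 3: "b" => no
  Position 4: "a" => MATCH
  Position 5: "b" => no
  Position 6: "c" => no
  Position 7: "b" => no
  Position 8: "a" => MATCH
  Position 9: "c" => no
  Position 10: "b" => no
Total occurrences: 4

4


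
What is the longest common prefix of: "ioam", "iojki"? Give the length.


Words: ioam, iojki
  Position 0: all 'i' => match
  Position 1: all 'o' => match
  Position 2: ('a', 'j') => mismatch, stop
LCP = "io" (length 2)

2


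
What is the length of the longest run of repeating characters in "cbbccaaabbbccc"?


Input: "cbbccaaabbbccc"
Scanning for longest run:
  Position 1 ('b'): new char, reset run to 1
  Position 2 ('b'): continues run of 'b', length=2
  Position 3 ('c'): new char, reset run to 1
  Position 4 ('c'): continues run of 'c', length=2
  Position 5 ('a'): new char, reset run to 1
  Position 6 ('a'): continues run of 'a', length=2
  Position 7 ('a'): continues run of 'a', length=3
  Position 8 ('b'): new char, reset run to 1
  Position 9 ('b'): continues run of 'b', length=2
  Position 10 ('b'): continues run of 'b', length=3
  Position 11 ('c'): new char, reset run to 1
  Position 12 ('c'): continues run of 'c', length=2
  Position 13 ('c'): continues run of 'c', length=3
Longest run: 'a' with length 3

3


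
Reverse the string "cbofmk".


Input: cbofmk
Reading characters right to left:
  Position 5: 'k'
  Position 4: 'm'
  Position 3: 'f'
  Position 2: 'o'
  Position 1: 'b'
  Position 0: 'c'
Reversed: kmfobc

kmfobc


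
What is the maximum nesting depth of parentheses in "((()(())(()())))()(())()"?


Input: "((()(())(()())))()(())()"
Tracking depth:
  Position 0 '(': depth becomes 1
  Position 1 '(': depth becomes 2
  Position 2 '(': depth becomes 3
  Position 3 ')': depth becomes 2
  Position 4 '(': depth becomes 3
  Position 5 '(': depth becomes 4
  Position 6 ')': depth becomes 3
  Position 7 ')': depth becomes 2
  Position 8 '(': depth becomes 3
  Position 9 '(': depth becomes 4
  Position 10 ')': depth becomes 3
  Position 11 '(': depth becomes 4
  Position 12 ')': depth becomes 3
  Position 13 ')': depth becomes 2
  Position 14 ')': depth becomes 1
  Position 15 ')': depth becomes 0
  Position 16 '(': depth becomes 1
  Position 17 ')': depth becomes 0
  Position 18 '(': depth becomes 1
  Position 19 '(': depth becomes 2
  Position 20 ')': depth becomes 1
  Position 21 ')': depth becomes 0
  Position 22 '(': depth becomes 1
  Position 23 ')': depth becomes 0
Maximum depth reached: 4

4


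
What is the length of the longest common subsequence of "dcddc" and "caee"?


LCS of "dcddc" and "caee"
DP table:
           c    a    e    e
      0    0    0    0    0
  d   0    0    0    0    0
  c   0    1    1    1    1
  d   0    1    1    1    1
  d   0    1    1    1    1
  c   0    1    1    1    1
LCS length = dp[5][4] = 1

1


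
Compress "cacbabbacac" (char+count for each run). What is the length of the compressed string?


Input: cacbabbacac
Runs:
  'c' x 1 => "c1"
  'a' x 1 => "a1"
  'c' x 1 => "c1"
  'b' x 1 => "b1"
  'a' x 1 => "a1"
  'b' x 2 => "b2"
  'a' x 1 => "a1"
  'c' x 1 => "c1"
  'a' x 1 => "a1"
  'c' x 1 => "c1"
Compressed: "c1a1c1b1a1b2a1c1a1c1"
Compressed length: 20

20


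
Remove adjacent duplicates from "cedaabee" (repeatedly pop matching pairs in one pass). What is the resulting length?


Input: cedaabee
Stack-based adjacent duplicate removal:
  Read 'c': push. Stack: c
  Read 'e': push. Stack: ce
  Read 'd': push. Stack: ced
  Read 'a': push. Stack: ceda
  Read 'a': matches stack top 'a' => pop. Stack: ced
  Read 'b': push. Stack: cedb
  Read 'e': push. Stack: cedbe
  Read 'e': matches stack top 'e' => pop. Stack: cedb
Final stack: "cedb" (length 4)

4


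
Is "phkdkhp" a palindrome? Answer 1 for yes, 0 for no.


Input: phkdkhp
Reversed: phkdkhp
  Compare pos 0 ('p') with pos 6 ('p'): match
  Compare pos 1 ('h') with pos 5 ('h'): match
  Compare pos 2 ('k') with pos 4 ('k'): match
Result: palindrome

1


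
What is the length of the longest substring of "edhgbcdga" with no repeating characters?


Input: "edhgbcdga"
Sliding window (track last position of each char):
  Position 0 ('e'): window [0,0] length 1 -- new best
  Position 1 ('d'): window [0,1] length 2 -- new best
  Position 2 ('h'): window [0,2] length 3 -- new best
  Position 3 ('g'): window [0,3] length 4 -- new best
  Position 4 ('b'): window [0,4] length 5 -- new best
  Position 5 ('c'): window [0,5] length 6 -- new best
  Position 6 ('d'): repeat (last at 1), move window start to 2
  Position 6 ('d'): window [2,6] length 5
  Position 7 ('g'): repeat (last at 3), move window start to 4
  Position 7 ('g'): window [4,7] length 4
  Position 8 ('a'): window [4,8] length 5
Longest substring with no repeats: "edhgbc" with length 6

6


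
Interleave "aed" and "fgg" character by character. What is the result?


Interleaving "aed" and "fgg":
  Position 0: 'a' from first, 'f' from second => "af"
  Position 1: 'e' from first, 'g' from second => "eg"
  Position 2: 'd' from first, 'g' from second => "dg"
Result: afegdg

afegdg


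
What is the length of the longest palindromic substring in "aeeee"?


Input: "aeeee"
Checking substrings for palindromes:
  [1:5] "eeee" (len 4) => palindrome
  [1:4] "eee" (len 3) => palindrome
  [2:5] "eee" (len 3) => palindrome
  [1:3] "ee" (len 2) => palindrome
  [2:4] "ee" (len 2) => palindrome
  [3:5] "ee" (len 2) => palindrome
Longest palindromic substring: "eeee" with length 4

4


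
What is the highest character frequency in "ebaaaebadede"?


Input: ebaaaebadede
Character counts:
  'a': 4
  'b': 2
  'd': 2
  'e': 4
Maximum frequency: 4

4


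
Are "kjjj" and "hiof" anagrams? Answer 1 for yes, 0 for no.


Strings: "kjjj", "hiof"
Sorted first:  jjjk
Sorted second: fhio
Differ at position 0: 'j' vs 'f' => not anagrams

0


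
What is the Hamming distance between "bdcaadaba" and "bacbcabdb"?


Comparing "bdcaadaba" and "bacbcabdb" position by position:
  Position 0: 'b' vs 'b' => same
  Position 1: 'd' vs 'a' => differ
  Position 2: 'c' vs 'c' => same
  Position 3: 'a' vs 'b' => differ
  Position 4: 'a' vs 'c' => differ
  Position 5: 'd' vs 'a' => differ
  Position 6: 'a' vs 'b' => differ
  Position 7: 'b' vs 'd' => differ
  Position 8: 'a' vs 'b' => differ
Total differences (Hamming distance): 7

7


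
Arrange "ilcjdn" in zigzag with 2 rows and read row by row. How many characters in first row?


Zigzag "ilcjdn" into 2 rows:
Placing characters:
  'i' => row 0
  'l' => row 1
  'c' => row 0
  'j' => row 1
  'd' => row 0
  'n' => row 1
Rows:
  Row 0: "icd"
  Row 1: "ljn"
First row length: 3

3


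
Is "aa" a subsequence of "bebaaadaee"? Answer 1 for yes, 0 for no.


Check if "aa" is a subsequence of "bebaaadaee"
Greedy scan:
  Position 0 ('b'): no match needed
  Position 1 ('e'): no match needed
  Position 2 ('b'): no match needed
  Position 3 ('a'): matches sub[0] = 'a'
  Position 4 ('a'): matches sub[1] = 'a'
  Position 5 ('a'): no match needed
  Position 6 ('d'): no match needed
  Position 7 ('a'): no match needed
  Position 8 ('e'): no match needed
  Position 9 ('e'): no match needed
All 2 characters matched => is a subsequence

1


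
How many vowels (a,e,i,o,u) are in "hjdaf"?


Input: hjdaf
Checking each character:
  'h' at position 0: consonant
  'j' at position 1: consonant
  'd' at position 2: consonant
  'a' at position 3: vowel (running total: 1)
  'f' at position 4: consonant
Total vowels: 1

1


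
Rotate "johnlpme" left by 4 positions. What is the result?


Input: "johnlpme", rotate left by 4
First 4 characters: "john"
Remaining characters: "lpme"
Concatenate remaining + first: "lpme" + "john" = "lpmejohn"

lpmejohn


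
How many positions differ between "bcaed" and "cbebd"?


Comparing "bcaed" and "cbebd" position by position:
  Position 0: 'b' vs 'c' => DIFFER
  Position 1: 'c' vs 'b' => DIFFER
  Position 2: 'a' vs 'e' => DIFFER
  Position 3: 'e' vs 'b' => DIFFER
  Position 4: 'd' vs 'd' => same
Positions that differ: 4

4


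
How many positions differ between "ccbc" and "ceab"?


Comparing "ccbc" and "ceab" position by position:
  Position 0: 'c' vs 'c' => same
  Position 1: 'c' vs 'e' => DIFFER
  Position 2: 'b' vs 'a' => DIFFER
  Position 3: 'c' vs 'b' => DIFFER
Positions that differ: 3

3


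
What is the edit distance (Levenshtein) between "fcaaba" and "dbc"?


Computing edit distance: "fcaaba" -> "dbc"
DP table:
           d    b    c
      0    1    2    3
  f   1    1    2    3
  c   2    2    2    2
  a   3    3    3    3
  a   4    4    4    4
  b   5    5    4    5
  a   6    6    5    5
Edit distance = dp[6][3] = 5

5


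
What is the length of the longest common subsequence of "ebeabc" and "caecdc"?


LCS of "ebeabc" and "caecdc"
DP table:
           c    a    e    c    d    c
      0    0    0    0    0    0    0
  e   0    0    0    1    1    1    1
  b   0    0    0    1    1    1    1
  e   0    0    0    1    1    1    1
  a   0    0    1    1    1    1    1
  b   0    0    1    1    1    1    1
  c   0    1    1    1    2    2    2
LCS length = dp[6][6] = 2

2


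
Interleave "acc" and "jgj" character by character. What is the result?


Interleaving "acc" and "jgj":
  Position 0: 'a' from first, 'j' from second => "aj"
  Position 1: 'c' from first, 'g' from second => "cg"
  Position 2: 'c' from first, 'j' from second => "cj"
Result: ajcgcj

ajcgcj


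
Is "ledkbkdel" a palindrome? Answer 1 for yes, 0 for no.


Input: ledkbkdel
Reversed: ledkbkdel
  Compare pos 0 ('l') with pos 8 ('l'): match
  Compare pos 1 ('e') with pos 7 ('e'): match
  Compare pos 2 ('d') with pos 6 ('d'): match
  Compare pos 3 ('k') with pos 5 ('k'): match
Result: palindrome

1


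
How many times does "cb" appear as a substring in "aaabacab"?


Searching for "cb" in "aaabacab"
Scanning each position:
  Position 0: "aa" => no
  Position 1: "aa" => no
  Position 2: "ab" => no
  Position 3: "ba" => no
  Position 4: "ac" => no
  Position 5: "ca" => no
  Position 6: "ab" => no
Total occurrences: 0

0


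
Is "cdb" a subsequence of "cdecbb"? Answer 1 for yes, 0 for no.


Check if "cdb" is a subsequence of "cdecbb"
Greedy scan:
  Position 0 ('c'): matches sub[0] = 'c'
  Position 1 ('d'): matches sub[1] = 'd'
  Position 2 ('e'): no match needed
  Position 3 ('c'): no match needed
  Position 4 ('b'): matches sub[2] = 'b'
  Position 5 ('b'): no match needed
All 3 characters matched => is a subsequence

1


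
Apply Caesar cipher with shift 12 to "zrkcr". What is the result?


Caesar cipher: shift "zrkcr" by 12
  'z' (pos 25) + 12 = pos 11 = 'l'
  'r' (pos 17) + 12 = pos 3 = 'd'
  'k' (pos 10) + 12 = pos 22 = 'w'
  'c' (pos 2) + 12 = pos 14 = 'o'
  'r' (pos 17) + 12 = pos 3 = 'd'
Result: ldwod

ldwod
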